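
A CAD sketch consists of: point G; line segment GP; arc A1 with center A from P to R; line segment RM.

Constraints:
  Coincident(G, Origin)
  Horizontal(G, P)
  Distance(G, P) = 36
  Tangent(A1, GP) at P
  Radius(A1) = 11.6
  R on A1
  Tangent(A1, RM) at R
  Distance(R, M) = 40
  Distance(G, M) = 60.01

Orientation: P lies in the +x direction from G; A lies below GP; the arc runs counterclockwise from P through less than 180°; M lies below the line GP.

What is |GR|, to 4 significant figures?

27.65

G is at the origin; GP is horizontal with |GP| = 36.0 and P on the +x side, so P = (36.00, 0.000). A1 meets GP tangentially, so AP is at right angles to GP, so A = P + (0, -11.6) = (36.00, -11.60). Since AR ⟂ RM (tangency), |AM| = √(11.6² + 40.0²) = 41.65 regardless of where R sits on A1. So M lies on both circle(G, 60.01) and circle(A, 41.65); the below-GP intersection is M = (28.84, -52.63). R is the foot of the tangent from M: R = (24.47, -12.87).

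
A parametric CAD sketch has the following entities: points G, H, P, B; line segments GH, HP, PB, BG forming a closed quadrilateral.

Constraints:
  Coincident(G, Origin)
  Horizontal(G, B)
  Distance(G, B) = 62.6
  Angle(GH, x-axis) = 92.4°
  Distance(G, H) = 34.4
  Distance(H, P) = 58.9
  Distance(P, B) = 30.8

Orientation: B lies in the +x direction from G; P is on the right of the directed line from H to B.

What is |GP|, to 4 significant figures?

36.55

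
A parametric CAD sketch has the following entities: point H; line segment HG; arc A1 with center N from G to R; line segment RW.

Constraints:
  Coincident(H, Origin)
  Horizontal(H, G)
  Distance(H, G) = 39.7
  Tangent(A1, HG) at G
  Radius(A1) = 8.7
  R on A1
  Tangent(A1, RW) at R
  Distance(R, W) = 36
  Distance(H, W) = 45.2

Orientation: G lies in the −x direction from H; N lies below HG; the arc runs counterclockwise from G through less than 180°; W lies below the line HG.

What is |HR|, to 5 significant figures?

48.200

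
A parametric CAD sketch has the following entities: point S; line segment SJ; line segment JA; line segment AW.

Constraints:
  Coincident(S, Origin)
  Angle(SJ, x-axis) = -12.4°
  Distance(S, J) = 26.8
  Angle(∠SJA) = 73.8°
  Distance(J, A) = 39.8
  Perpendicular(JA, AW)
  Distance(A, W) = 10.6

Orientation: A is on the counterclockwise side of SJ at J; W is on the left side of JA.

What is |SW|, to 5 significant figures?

35.691

S is at the origin; SJ runs at -12.4° with length 26.8, so J = 26.8·(cos -12.4°, sin -12.4°) = (26.175, -5.7549). ∠SJA = 73.8°, so JA runs at -12.4° + (180° − 73.8°) = 93.800° from the x-axis; with |JA| = 39.8, A = J + 39.8·(cos 93.800°, sin 93.800°) = (23.537, 33.958). JA is perpendicular to AW; with |AW| = 10.6 on the left of JA, W = A + 10.6·(-0.99780, -0.066274) = (12.960, 33.255). Then |SW| = |W − S| = 35.691.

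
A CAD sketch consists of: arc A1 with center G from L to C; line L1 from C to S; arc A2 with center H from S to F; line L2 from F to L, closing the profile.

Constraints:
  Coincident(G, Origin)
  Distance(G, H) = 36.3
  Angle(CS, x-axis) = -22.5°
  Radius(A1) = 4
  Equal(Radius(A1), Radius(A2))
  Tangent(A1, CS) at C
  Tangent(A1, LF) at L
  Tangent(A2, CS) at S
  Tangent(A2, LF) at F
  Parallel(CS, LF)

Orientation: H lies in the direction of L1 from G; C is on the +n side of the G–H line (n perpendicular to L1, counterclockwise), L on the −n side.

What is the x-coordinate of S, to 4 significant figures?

35.07

The slot axis is L1's direction at -22.5°, so u = (cos -22.5°, sin -22.5°) = (0.9239, -0.3827) and n = (−sin -22.5°, cos -22.5°) = (0.3827, 0.9239). G is at the origin and H lies 36.3 along u from G, so H = 36.3·u = (33.54, -13.89). Tangency of A1 to both parallel lines with radius 4.0 puts C and L at G ± 4.0·n: C = (1.531, 3.696), L = (-1.531, -3.696). Equal radii place S and F the same way about H: S = H + 4.0·n = (35.07, -10.20), F = H − 4.0·n = (32.01, -17.59). So S.x = 35.07.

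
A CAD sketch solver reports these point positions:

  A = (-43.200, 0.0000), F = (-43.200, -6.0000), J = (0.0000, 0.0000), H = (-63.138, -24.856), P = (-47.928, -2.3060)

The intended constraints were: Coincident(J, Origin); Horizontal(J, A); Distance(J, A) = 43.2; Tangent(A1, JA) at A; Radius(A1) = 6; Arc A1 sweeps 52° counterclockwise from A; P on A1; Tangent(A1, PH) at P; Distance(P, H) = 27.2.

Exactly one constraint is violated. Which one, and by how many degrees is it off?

Tangent(A1, PH) at P — off by 4.00°.

J = (0.00, 0.00) ✓; J.y = 0.00, A.y = 0.00 ✓; |JA| = 43.20 ✓; ∠(FA, AJ) = 90.00° ✓; |FA| = 6.000 ✓; bearing(F→P) − bearing(F→A) = 52.00° ✓; |FP| = 6.000 ✓; ∠(FP, PH) = 86.00° ✗; |PH| = 27.20 ✓.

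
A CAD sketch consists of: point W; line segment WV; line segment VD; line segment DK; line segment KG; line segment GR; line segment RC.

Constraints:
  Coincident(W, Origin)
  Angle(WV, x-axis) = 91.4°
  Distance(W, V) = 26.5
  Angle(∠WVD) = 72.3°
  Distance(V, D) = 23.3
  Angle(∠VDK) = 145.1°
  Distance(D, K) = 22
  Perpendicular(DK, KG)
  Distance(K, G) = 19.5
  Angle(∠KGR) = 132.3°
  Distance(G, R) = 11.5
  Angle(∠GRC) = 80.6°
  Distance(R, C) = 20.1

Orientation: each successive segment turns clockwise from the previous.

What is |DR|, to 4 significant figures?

30.40

W is at the origin; WV runs at 91.4° with length 26.5, so V = (-0.6475, 26.49). ∠WVD = 72.3° gives VD at -16.30° from the x-axis; with |VD| = 23.3, D = (21.72, 19.95). ∠VDK = 145.1° gives DK at -51.20° from the x-axis; with |DK| = 22.0, K = (35.50, 2.807). The perpendicularity gives KG at right angles to DK, so KG runs at -141.2°; with |KG| = 19.5, G = (20.30, -9.412). ∠KGR = 132.3° gives GR at 171.1° from the x-axis; with |GR| = 11.5, R = (8.943, -7.632). Then |DR| = |R − D| = 30.40.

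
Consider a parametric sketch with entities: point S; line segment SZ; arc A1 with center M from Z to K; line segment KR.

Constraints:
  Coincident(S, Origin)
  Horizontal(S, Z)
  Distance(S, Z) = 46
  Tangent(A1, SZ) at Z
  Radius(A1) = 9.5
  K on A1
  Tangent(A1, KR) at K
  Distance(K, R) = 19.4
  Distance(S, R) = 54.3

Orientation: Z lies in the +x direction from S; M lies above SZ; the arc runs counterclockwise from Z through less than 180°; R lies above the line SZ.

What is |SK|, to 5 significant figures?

56.070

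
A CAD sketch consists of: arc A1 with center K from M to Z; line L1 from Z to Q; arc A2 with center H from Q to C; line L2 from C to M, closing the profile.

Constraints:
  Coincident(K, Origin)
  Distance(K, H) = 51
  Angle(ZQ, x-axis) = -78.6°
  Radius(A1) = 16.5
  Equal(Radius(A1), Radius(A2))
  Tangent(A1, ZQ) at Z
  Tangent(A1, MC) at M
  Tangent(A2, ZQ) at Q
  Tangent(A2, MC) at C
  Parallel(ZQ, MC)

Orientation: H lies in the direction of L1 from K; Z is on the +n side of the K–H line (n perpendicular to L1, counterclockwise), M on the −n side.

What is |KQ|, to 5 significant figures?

53.603

Tangency of A1 to both parallel lines with radius 16.5 puts Z and M at K ± 16.5·n: Z = (16.174, 3.2613), M = (-16.174, -3.2613). Equal radii place Q and C the same way about H: Q = H + 16.5·n = (26.255, -46.732), C = H − 16.5·n = (-6.0940, -53.255). Then |KQ| = |Q − K| = 53.603.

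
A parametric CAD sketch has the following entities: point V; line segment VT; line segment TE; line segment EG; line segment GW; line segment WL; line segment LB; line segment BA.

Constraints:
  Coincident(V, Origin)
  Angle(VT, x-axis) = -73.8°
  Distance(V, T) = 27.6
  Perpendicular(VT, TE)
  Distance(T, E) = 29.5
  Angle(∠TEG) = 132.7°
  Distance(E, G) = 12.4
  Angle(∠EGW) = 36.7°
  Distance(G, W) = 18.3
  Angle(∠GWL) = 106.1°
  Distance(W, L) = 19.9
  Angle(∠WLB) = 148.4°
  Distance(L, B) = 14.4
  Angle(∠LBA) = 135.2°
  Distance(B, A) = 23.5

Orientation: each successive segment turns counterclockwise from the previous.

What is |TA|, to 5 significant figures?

58.055

∠WLB = 148.4° gives LB at -47.700° from the x-axis; with |LB| = 14.4, B = (38.613, -45.632). ∠LBA = 135.2° gives BA at -2.9000° from the x-axis; with |BA| = 23.5, A = (62.083, -46.821). Then |TA| = |A − T| = 58.055.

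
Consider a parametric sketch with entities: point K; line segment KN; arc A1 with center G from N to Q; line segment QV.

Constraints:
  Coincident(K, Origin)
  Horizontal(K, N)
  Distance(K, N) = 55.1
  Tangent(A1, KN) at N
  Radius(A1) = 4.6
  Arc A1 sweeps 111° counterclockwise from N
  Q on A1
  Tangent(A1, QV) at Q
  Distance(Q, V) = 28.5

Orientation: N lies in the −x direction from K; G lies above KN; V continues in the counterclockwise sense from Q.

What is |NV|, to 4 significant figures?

33.38

On A1, N sits at bearing -90° from G; a 111° counterclockwise sweep puts Q at bearing 21°, so Q = G + 4.6·(cos 21°, sin 21°) = (-50.81, 6.248). Since A1 is tangent to QV there, GQ ⟂ QV, so QV runs along (−sin 21°, cos 21°); with |QV| = 28.5, V = (-61.02, 32.86). Then |NV| = |V − N| = 33.38.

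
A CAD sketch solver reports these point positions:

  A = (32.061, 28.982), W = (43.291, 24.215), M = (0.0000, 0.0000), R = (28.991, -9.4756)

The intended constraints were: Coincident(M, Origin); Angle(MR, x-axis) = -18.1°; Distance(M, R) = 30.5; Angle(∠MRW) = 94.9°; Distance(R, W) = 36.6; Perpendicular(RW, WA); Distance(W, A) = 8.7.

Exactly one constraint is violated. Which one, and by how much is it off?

Distance(W, A) = 8.7 — off by 3.50.

M = (0.00, 0.00) ✓; MR at -18.10° ✓; |MR| = 30.50 ✓; ∠MRW = 94.90° ✓; |RW| = 36.60 ✓; ∠(RW, WA) = 90.00° ✓; |WA| = 12.20 ✗.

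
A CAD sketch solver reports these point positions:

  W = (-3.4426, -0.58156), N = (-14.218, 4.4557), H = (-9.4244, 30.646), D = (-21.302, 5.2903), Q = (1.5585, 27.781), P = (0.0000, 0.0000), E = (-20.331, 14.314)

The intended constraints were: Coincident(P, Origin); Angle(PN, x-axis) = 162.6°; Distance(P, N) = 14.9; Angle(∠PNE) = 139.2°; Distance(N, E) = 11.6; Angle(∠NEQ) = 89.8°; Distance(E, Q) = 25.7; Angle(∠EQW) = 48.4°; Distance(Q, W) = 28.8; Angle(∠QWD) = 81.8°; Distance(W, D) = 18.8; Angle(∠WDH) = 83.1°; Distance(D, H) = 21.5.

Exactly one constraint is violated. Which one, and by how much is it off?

Distance(D, H) = 21.5 — off by 6.50.

P = (0.00, 0.00) ✓; PN at 162.6° ✓; |PN| = 14.90 ✓; ∠PNE = 139.2° ✓; |NE| = 11.60 ✓; ∠NEQ = 89.80° ✓; |EQ| = 25.70 ✓; ∠EQW = 48.40° ✓; |QW| = 28.80 ✓; ∠QWD = 81.80° ✓; |WD| = 18.80 ✓; ∠WDH = 83.10° ✓; |DH| = 28.00 ✗.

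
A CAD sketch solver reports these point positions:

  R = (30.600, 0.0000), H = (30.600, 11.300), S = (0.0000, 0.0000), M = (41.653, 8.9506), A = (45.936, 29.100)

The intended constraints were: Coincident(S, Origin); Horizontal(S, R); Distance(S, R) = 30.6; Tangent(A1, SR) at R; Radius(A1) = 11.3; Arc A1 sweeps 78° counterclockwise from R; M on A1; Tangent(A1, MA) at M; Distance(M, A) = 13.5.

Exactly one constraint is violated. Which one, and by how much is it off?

Distance(M, A) = 13.5 — off by 7.10.

S = (0.00, 0.00) ✓; S.y = 0.00, R.y = 0.00 ✓; |SR| = 30.60 ✓; ∠(HR, RS) = 90.00° ✓; |HR| = 11.30 ✓; bearing(H→M) − bearing(H→R) = 78.00° ✓; |HM| = 11.30 ✓; ∠(HM, MA) = 90.00° ✓; |MA| = 20.60 ✗.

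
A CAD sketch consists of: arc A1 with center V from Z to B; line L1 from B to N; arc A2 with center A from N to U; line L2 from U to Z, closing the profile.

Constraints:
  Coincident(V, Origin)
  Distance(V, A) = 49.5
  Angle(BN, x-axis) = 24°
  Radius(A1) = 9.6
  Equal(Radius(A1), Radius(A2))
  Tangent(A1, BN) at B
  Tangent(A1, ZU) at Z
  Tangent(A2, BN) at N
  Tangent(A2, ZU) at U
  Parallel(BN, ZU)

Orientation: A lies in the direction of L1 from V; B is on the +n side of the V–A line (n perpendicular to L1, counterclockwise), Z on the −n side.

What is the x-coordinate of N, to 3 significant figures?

41.3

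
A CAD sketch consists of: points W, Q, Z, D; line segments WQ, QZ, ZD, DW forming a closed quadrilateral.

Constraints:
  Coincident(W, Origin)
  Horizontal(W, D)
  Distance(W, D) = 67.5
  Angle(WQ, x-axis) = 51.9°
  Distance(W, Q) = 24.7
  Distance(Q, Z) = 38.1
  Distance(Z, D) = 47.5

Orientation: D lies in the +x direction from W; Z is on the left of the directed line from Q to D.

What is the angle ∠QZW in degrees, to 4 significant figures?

5.948°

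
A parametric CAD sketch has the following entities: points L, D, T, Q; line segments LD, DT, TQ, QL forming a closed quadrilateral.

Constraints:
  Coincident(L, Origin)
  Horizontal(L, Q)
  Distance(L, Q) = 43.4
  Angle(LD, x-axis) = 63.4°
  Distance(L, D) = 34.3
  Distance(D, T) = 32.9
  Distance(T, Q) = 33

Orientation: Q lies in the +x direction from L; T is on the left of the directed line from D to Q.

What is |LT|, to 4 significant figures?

58.22

L is at the origin; L and Q share the same y with |LQ| = 43.4 and Q in +x, so Q = (43.4, 0). LD runs at 63.4° with |LD| = 34.3, so D = (15.36, 30.67). T is determined by |DT| = 32.9 and |TQ| = 33.0 together: it lies at the intersection of circle(D, 32.9) and circle(Q, 33.0). With |DQ| = 41.56, the foot of the radical line on DQ is 20.70 from D and the perpendicular offset is √(32.9² − 20.70²) = 25.57. Taking the left-of-DQ solution: T = (48.20, 32.65).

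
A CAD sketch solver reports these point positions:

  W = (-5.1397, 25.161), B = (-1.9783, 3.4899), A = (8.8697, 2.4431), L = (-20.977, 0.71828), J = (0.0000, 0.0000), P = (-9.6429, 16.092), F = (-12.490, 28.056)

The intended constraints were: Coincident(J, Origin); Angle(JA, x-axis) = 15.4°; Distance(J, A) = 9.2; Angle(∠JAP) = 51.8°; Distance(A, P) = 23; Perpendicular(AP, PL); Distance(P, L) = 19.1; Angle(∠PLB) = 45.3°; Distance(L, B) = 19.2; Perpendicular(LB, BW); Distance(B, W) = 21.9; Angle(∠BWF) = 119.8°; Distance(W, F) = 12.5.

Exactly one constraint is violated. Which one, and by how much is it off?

Distance(W, F) = 12.5 — off by 4.60.

J = (0.00, 0.00) ✓; JA at 15.40° ✓; |JA| = 9.200 ✓; ∠JAP = 51.80° ✓; |AP| = 23.00 ✓; ∠(AP, PL) = 90.00° ✓; |PL| = 19.10 ✓; ∠PLB = 45.30° ✓; |LB| = 19.20 ✓; ∠(LB, BW) = 90.00° ✓; |BW| = 21.90 ✓; ∠BWF = 119.8° ✓; |WF| = 7.900 ✗.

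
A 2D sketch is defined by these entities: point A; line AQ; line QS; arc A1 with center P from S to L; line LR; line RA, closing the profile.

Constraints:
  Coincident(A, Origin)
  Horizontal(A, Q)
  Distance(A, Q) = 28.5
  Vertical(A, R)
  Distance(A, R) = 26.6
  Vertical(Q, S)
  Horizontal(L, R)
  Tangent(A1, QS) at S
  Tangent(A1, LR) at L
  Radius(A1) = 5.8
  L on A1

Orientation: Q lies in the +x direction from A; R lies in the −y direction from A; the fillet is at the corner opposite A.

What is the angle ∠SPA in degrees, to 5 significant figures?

137.50°

A is at the origin; A and Q share the same y with |AQ| = 28.5 and Q on the +x side, so Q = (28.500, 0.0000). A and R share the same x with |AR| = 26.6 and R on the −y side, so R = (0.0000, -26.600). The virtual corner opposite A is at (28.500, -26.600). The tangent condition forces PS to be normal to QS and since A1 is tangent to LR there, PL ⟂ LR, with radius 5.8, so the center P sits 5.8 in from both sides at P = (22.700, -20.800). That places the tangent points at S = (28.500, -20.800) on QS and L = (22.700, -26.600) on LR. Then cos ∠SPA = PS·PA / (|PS||PA|), giving 137.50°.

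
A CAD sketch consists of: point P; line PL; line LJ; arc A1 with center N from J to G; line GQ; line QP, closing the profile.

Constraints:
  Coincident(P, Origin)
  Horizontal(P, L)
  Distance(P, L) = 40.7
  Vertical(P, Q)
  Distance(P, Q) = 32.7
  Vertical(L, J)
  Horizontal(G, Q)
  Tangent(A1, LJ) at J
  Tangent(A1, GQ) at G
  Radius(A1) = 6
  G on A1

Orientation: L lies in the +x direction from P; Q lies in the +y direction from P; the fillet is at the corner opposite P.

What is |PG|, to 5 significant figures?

47.680

P is at the origin; PL is horizontal with |PL| = 40.7 and L on the +x side, so L = (40.700, 0.0000). P and Q share the same x with |PQ| = 32.7 and Q on the +y side, so Q = (0.0000, 32.700). The virtual corner opposite P is at (40.700, 32.700). Tangency of A1 to LJ means the radius NJ is perpendicular to LJ and tangency of A1 to GQ means the radius NG is perpendicular to GQ, with radius 6.0, so the center N sits 6.0 in from both sides at N = (34.700, 26.700). That places the tangent points at J = (40.700, 26.700) on LJ and G = (34.700, 32.700) on GQ. Then |PG| = |G − P| = 47.680.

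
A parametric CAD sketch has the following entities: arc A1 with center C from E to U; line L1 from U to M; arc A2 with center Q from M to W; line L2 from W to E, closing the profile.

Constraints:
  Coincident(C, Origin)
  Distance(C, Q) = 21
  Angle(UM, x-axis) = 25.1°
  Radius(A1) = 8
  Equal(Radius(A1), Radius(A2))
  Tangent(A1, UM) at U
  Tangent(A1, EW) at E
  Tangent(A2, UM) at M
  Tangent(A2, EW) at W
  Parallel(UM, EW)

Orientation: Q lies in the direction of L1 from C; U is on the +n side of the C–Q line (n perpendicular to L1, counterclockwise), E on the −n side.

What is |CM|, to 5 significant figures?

22.472

Tangency of A1 to both parallel lines with radius 8.0 puts U and E at C ± 8.0·n: U = (-3.3936, 7.2446), E = (3.3936, -7.2446). Equal radii place M and W the same way about Q: M = Q + 8.0·n = (15.623, 16.153), W = Q − 8.0·n = (22.411, 1.6636). Then |CM| = |M − C| = 22.472.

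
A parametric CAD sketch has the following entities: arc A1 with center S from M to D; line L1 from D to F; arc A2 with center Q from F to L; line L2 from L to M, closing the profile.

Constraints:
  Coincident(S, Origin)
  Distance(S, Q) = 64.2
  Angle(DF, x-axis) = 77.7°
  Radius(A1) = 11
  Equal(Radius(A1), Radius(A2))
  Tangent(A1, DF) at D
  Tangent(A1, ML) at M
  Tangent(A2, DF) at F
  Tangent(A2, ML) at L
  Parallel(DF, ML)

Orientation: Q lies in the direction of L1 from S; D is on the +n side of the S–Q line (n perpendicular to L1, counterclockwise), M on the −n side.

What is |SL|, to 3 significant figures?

65.1

The slot axis is L1's direction at 77.7°, so u = (cos 77.7°, sin 77.7°) = (0.213, 0.977) and n = (−sin 77.7°, cos 77.7°) = (-0.977, 0.213). S is at the origin and Q lies 64.2 along u from S, so Q = 64.2·u = (13.7, 62.7). Tangency of A1 to both parallel lines with radius 11.0 puts D and M at S ± 11.0·n: D = (-10.7, 2.34), M = (10.7, -2.34). Equal radii place F and L the same way about Q: F = Q + 11.0·n = (2.93, 65.1), L = Q − 11.0·n = (24.4, 60.4). Then |SL| = |L − S| = 65.1.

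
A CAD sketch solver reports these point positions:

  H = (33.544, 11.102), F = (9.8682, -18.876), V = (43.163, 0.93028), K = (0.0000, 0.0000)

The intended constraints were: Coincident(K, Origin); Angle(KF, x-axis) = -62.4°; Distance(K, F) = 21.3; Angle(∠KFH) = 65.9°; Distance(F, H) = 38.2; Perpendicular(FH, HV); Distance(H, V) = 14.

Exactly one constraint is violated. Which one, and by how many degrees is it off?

Perpendicular(FH, HV) — off by 8.30°.

K = (0.00, 0.00) ✓; KF at -62.40° ✓; |KF| = 21.30 ✓; ∠KFH = 65.90° ✓; |FH| = 38.20 ✓; ∠(FH, HV) = 98.30° ✗; |HV| = 14.00 ✓.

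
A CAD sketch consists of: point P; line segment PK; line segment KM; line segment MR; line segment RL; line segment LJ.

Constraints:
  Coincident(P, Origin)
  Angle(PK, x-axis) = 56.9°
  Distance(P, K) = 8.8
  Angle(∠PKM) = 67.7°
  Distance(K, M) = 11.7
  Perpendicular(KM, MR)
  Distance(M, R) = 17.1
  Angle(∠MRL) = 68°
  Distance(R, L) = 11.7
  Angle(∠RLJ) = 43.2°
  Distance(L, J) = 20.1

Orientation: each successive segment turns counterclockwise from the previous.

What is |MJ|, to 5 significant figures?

9.5898

∠MRL = 68.0° gives RL at 11.200° from the x-axis; with |RL| = 11.7, L = (1.5859, -4.9603). ∠RLJ = 43.2° gives LJ at 148.00° from the x-axis; with |LJ| = 20.1, J = (-15.460, 5.6911). Then |MJ| = |J − M| = 9.5898.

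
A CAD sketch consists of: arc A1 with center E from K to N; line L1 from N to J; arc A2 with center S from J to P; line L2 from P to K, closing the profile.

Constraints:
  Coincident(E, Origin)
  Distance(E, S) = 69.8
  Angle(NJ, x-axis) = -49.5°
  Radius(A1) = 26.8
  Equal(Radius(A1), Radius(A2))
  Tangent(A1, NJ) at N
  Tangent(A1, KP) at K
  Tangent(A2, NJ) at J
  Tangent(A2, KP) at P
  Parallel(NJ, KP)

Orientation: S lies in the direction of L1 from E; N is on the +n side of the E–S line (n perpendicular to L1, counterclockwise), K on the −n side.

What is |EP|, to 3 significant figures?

74.8

The slot axis is L1's direction at -49.5°, so u = (cos -49.5°, sin -49.5°) = (0.649, -0.760) and n = (−sin -49.5°, cos -49.5°) = (0.760, 0.649). E is at the origin and S lies 69.8 along u from E, so S = 69.8·u = (45.3, -53.1). Tangency of A1 to both parallel lines with radius 26.8 puts N and K at E ± 26.8·n: N = (20.4, 17.4), K = (-20.4, -17.4). Equal radii place J and P the same way about S: J = S + 26.8·n = (65.7, -35.7), P = S − 26.8·n = (25.0, -70.5). Then |EP| = |P − E| = 74.8.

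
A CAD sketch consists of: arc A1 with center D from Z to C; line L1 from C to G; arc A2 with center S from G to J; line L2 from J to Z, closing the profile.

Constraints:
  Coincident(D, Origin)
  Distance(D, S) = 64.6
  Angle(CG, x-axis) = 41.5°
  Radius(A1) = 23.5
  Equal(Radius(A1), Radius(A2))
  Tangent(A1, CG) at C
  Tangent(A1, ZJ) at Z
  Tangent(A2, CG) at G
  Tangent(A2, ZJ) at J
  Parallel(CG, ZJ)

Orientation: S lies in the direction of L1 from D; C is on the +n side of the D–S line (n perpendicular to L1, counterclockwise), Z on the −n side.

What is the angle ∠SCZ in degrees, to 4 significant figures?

70.01°

The slot axis is L1's direction at 41.5°, so u = (cos 41.5°, sin 41.5°) = (0.7490, 0.6626) and n = (−sin 41.5°, cos 41.5°) = (-0.6626, 0.7490). D is at the origin and S lies 64.6 along u from D, so S = 64.6·u = (48.38, 42.81). Tangency of A1 to both parallel lines with radius 23.5 puts C and Z at D ± 23.5·n: C = (-15.57, 17.60), Z = (15.57, -17.60). Then cos ∠SCZ = CS·CZ / (|CS||CZ|), giving 70.01°.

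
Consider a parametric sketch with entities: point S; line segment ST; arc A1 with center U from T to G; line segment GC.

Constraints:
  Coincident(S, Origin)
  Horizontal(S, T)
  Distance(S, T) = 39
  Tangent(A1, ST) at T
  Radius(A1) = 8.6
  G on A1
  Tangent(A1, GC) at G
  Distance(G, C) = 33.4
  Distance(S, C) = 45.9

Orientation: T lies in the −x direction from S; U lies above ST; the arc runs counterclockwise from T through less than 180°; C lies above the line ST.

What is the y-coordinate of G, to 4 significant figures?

6.777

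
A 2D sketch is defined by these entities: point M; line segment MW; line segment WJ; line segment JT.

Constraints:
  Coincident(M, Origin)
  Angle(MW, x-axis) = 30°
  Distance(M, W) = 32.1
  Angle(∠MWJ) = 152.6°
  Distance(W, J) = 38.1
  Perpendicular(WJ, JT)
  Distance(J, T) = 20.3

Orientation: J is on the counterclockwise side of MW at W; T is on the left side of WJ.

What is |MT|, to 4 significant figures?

66.83

∠MWJ = 152.6°, so WJ runs at 30.0° + (180° − 152.6°) = 57.40° from the x-axis; with |WJ| = 38.1, J = W + 38.1·(cos 57.40°, sin 57.40°) = (48.33, 48.15). The perpendicularity gives JT at right angles to WJ; with |JT| = 20.3 on the left of WJ, T = J + 20.3·(-0.8425, 0.5388) = (31.22, 59.08). Then |MT| = |T − M| = 66.83.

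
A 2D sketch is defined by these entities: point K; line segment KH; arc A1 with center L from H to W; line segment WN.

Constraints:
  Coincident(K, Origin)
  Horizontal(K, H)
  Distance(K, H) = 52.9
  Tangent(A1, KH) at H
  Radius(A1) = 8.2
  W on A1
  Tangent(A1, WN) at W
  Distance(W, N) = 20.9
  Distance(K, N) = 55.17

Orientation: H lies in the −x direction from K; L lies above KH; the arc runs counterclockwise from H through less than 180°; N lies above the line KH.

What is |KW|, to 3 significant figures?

45.6

Checks: |LW| = 8.200 ✓; ∠(LW, WN) = 90.00° ✓; |WN| = 20.90 ✓; |KN| = 55.17 ✓.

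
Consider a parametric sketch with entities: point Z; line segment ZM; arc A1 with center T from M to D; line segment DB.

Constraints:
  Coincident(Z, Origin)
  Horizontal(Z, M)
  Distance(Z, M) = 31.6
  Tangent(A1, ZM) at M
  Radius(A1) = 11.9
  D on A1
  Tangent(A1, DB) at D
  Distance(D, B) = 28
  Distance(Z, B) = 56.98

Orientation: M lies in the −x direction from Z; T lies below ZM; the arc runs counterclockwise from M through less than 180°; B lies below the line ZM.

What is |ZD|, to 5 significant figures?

45.472

Checks: |ZM| = 31.60 ✓; |TD| = 11.90 ✓; ∠(TD, DB) = 90.00° ✓; |DB| = 28.00 ✓; |ZB| = 56.98 ✓.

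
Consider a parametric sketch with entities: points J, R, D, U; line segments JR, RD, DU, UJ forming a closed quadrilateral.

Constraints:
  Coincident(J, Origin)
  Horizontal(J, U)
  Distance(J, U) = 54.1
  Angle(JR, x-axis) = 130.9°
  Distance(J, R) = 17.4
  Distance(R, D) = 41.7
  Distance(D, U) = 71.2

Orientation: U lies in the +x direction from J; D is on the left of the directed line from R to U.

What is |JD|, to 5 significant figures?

51.753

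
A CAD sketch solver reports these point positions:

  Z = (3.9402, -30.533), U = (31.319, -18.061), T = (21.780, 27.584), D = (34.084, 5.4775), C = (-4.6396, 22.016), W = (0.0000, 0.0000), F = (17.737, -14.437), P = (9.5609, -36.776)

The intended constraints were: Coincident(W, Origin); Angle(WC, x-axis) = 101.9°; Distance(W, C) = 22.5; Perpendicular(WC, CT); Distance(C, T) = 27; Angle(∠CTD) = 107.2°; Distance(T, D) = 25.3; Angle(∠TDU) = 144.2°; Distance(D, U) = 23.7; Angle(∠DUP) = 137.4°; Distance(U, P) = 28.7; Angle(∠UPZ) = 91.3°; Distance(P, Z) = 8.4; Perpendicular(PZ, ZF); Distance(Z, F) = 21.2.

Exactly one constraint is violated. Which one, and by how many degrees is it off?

Perpendicular(PZ, ZF) — off by 7.40°.

W = (0.00, 0.00) ✓; WC at 101.9° ✓; |WC| = 22.50 ✓; ∠(WC, CT) = 90.00° ✓; |CT| = 27.00 ✓; ∠CTD = 107.2° ✓; |TD| = 25.30 ✓; ∠TDU = 144.2° ✓; |DU| = 23.70 ✓; ∠DUP = 137.4° ✓; |UP| = 28.70 ✓; ∠UPZ = 91.30° ✓; |PZ| = 8.400 ✓; ∠(PZ, ZF) = 82.60° ✗; |ZF| = 21.20 ✓.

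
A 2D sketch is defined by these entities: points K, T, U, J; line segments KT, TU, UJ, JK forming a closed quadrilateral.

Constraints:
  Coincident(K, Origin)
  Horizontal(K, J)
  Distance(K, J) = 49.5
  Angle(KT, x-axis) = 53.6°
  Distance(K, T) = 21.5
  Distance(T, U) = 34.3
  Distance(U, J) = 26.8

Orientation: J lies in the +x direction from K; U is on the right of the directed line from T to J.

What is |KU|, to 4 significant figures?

30.15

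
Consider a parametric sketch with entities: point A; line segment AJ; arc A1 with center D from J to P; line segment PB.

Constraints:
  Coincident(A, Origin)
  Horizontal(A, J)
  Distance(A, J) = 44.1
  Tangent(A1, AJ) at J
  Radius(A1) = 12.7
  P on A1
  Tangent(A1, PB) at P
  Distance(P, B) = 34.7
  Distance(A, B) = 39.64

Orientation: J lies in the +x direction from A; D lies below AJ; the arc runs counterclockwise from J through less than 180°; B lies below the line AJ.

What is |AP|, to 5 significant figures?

33.708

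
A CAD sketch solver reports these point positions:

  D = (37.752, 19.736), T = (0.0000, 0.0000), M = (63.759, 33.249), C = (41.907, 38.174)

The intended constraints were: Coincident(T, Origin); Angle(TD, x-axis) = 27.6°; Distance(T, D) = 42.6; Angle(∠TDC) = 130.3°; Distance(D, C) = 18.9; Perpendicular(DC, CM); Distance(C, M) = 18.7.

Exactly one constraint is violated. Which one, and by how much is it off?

Distance(C, M) = 18.7 — off by 3.70.

T = (0.00, 0.00) ✓; TD at 27.60° ✓; |TD| = 42.60 ✓; ∠TDC = 130.3° ✓; |DC| = 18.90 ✓; ∠(DC, CM) = 90.00° ✓; |CM| = 22.40 ✗.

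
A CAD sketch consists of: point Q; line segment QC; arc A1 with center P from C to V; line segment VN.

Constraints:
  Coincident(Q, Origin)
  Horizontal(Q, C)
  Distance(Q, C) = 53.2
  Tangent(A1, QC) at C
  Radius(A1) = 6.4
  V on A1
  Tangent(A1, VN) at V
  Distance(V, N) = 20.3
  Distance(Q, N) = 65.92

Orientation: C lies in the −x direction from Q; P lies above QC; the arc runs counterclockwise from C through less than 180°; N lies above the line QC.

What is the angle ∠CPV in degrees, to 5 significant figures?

127.23°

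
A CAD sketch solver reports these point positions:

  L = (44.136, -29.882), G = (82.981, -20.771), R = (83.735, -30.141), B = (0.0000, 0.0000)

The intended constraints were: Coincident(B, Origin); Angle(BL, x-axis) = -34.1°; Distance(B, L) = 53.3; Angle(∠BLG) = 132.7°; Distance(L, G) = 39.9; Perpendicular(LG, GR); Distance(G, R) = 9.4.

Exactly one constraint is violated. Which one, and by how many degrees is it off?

Perpendicular(LG, GR) — off by 8.60°.

B = (0.00, 0.00) ✓; BL at -34.10° ✓; |BL| = 53.30 ✓; ∠BLG = 132.7° ✓; |LG| = 39.90 ✓; ∠(LG, GR) = 98.60° ✗; |GR| = 9.400 ✓.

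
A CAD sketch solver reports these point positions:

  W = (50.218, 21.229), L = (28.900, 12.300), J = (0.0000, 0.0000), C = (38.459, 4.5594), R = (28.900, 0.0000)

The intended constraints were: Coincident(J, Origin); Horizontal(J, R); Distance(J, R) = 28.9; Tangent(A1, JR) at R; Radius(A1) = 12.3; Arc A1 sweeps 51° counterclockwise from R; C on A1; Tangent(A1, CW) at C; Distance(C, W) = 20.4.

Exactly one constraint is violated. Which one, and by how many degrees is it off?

Tangent(A1, CW) at C — off by 3.80°.

J = (0.00, 0.00) ✓; J.y = 0.00, R.y = 0.00 ✓; |JR| = 28.90 ✓; ∠(LR, RJ) = 90.00° ✓; |LR| = 12.30 ✓; bearing(L→C) − bearing(L→R) = 51.00° ✓; |LC| = 12.30 ✓; ∠(LC, CW) = 86.20° ✗; |CW| = 20.40 ✓.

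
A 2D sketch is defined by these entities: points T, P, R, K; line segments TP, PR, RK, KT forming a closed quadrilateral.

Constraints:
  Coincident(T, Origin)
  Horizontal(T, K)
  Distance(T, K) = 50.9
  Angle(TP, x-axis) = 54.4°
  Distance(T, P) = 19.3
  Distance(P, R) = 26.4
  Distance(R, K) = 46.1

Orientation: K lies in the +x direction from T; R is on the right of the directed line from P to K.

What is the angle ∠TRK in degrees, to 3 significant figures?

108°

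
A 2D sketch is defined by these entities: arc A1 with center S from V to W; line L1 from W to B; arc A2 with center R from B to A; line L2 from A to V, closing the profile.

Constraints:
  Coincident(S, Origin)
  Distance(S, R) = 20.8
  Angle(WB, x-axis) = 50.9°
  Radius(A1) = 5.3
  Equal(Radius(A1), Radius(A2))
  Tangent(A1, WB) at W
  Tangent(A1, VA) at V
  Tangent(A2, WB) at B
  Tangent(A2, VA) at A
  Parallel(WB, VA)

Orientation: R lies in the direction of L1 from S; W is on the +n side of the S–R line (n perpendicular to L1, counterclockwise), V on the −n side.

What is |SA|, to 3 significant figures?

21.5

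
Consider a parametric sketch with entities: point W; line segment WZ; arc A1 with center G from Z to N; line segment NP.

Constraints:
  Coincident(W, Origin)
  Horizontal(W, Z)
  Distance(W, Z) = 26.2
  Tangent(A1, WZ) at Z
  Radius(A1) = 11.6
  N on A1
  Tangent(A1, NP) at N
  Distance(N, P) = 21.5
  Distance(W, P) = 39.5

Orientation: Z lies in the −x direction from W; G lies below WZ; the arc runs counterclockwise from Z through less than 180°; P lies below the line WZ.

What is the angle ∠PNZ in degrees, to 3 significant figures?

112°

Checks: |GN| = 11.60 ✓; ∠(GN, NP) = 90.00° ✓; |NP| = 21.50 ✓; |WP| = 39.50 ✓.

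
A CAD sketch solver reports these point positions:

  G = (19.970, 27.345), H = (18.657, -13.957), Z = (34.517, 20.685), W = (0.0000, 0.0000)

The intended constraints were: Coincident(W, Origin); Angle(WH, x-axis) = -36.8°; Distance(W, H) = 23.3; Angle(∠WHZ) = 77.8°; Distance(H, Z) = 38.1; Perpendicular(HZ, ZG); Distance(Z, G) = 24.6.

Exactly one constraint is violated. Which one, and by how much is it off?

Distance(Z, G) = 24.6 — off by 8.60.

W = (0.00, 0.00) ✓; WH at -36.80° ✓; |WH| = 23.30 ✓; ∠WHZ = 77.80° ✓; |HZ| = 38.10 ✓; ∠(HZ, ZG) = 90.00° ✓; |ZG| = 16.00 ✗.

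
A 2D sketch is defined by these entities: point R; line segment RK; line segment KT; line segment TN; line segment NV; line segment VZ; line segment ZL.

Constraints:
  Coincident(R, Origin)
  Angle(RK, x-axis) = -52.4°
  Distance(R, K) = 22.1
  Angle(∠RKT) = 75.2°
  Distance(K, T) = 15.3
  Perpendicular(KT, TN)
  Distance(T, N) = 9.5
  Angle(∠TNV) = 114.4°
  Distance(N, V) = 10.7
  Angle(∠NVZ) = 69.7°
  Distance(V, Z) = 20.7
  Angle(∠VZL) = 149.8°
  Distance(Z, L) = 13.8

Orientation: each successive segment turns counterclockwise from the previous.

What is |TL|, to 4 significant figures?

19.80

R is at the origin; RK runs at -52.4° with length 22.1, so K = (13.48, -17.51). ∠RKT = 75.2° gives KT at 52.40° from the x-axis; with |KT| = 15.3, T = (22.82, -5.388). KT ⟂ TN, so TN runs at 142.4°; with |TN| = 9.5, N = (15.29, 0.4088). ∠TNV = 114.4° gives NV at -152.0° from the x-axis; with |NV| = 10.7, V = (5.845, -4.615). ∠NVZ = 69.7° gives VZ at -41.70° from the x-axis; with |VZ| = 20.7, Z = (21.30, -18.38). ∠VZL = 149.8° gives ZL at -11.50° from the x-axis; with |ZL| = 13.8, L = (34.82, -21.14). Then |TL| = |L − T| = 19.80.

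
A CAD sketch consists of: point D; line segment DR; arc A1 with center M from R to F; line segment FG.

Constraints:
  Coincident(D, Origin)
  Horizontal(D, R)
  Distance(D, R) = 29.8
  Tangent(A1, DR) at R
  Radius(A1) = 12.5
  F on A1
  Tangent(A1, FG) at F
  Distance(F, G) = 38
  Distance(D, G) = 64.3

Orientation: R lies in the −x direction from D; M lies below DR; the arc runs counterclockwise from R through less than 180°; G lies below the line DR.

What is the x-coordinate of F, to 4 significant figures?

-42.24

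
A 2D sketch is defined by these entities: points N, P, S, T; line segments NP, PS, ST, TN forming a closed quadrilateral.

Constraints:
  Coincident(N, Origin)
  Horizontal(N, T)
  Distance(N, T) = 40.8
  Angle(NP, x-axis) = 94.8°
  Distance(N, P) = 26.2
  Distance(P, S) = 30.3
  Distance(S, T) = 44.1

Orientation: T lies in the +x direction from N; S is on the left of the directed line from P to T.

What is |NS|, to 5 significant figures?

47.539

N is at the origin; NT is horizontal with |NT| = 40.8 and T in +x, so T = (40.8, 0). NP runs at 94.8° with |NP| = 26.2, so P = (-2.1924, 26.108). S is determined by |PS| = 30.3 and |ST| = 44.1 together: it lies at the intersection of circle(P, 30.3) and circle(T, 44.1). With |PT| = 50.299, the foot of the radical line on PT is 14.943 from P and the perpendicular offset is √(30.3² − 14.943²) = 26.359. Taking the left-of-PT solution: S = (24.262, 40.882).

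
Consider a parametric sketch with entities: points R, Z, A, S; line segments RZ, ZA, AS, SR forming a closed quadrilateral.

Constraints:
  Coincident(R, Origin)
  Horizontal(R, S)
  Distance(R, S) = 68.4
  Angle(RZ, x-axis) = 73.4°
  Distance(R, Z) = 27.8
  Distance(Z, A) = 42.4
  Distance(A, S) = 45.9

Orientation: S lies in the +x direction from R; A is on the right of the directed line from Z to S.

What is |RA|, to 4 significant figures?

27.27

Checks: RZ at 73.40° ✓; |ZA| = 42.40 ✓; |AS| = 45.90 ✓.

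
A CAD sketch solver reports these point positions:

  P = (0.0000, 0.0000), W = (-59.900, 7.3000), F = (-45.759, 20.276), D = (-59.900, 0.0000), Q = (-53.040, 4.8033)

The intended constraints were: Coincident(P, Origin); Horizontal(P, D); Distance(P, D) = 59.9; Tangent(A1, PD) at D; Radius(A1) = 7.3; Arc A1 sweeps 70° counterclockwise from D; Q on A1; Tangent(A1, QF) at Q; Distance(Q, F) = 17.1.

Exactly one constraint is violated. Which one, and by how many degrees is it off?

Tangent(A1, QF) at Q — off by 5.20°.

P = (0.00, 0.00) ✓; P.y = 0.00, D.y = 0.00 ✓; |PD| = 59.90 ✓; ∠(WD, DP) = 90.00° ✓; |WD| = 7.300 ✓; bearing(W→Q) − bearing(W→D) = 70.00° ✓; |WQ| = 7.300 ✓; ∠(WQ, QF) = 95.20° ✗; |QF| = 17.10 ✓.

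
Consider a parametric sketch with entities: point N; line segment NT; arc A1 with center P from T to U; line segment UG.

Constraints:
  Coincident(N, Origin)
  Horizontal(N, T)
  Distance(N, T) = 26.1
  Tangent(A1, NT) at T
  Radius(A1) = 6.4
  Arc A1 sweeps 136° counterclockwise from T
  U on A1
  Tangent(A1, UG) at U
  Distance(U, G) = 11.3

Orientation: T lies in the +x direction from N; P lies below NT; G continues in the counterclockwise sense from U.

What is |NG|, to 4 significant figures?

35.25

N is at the origin; NT is horizontal with |NT| = 26.1 and T on the +x side, so T = (26.10, 0.000). Since A1 is tangent to NT there, PT ⟂ NT, so P = T + (0, -6.4) = (26.10, -6.400). On A1, T sits at bearing 90° from P; a 136° counterclockwise sweep puts U at bearing 226°, so U = P + 6.4·(cos 226°, sin 226°) = (21.65, -11.00). Tangency of A1 to UG means the radius PU is perpendicular to UG, so UG runs along (−sin 226°, cos 226°); with |UG| = 11.3, G = (29.78, -18.85). Then |NG| = |G − N| = 35.25.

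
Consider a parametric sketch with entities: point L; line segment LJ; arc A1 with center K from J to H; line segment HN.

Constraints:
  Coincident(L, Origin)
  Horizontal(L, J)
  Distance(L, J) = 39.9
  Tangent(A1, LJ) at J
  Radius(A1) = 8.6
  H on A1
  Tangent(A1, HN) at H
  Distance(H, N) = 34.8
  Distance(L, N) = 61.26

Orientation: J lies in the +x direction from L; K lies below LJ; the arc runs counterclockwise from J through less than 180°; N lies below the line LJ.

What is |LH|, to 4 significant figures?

33.62

L is at the origin; L and J share the same y with |LJ| = 39.9 and J on the +x side, so J = (39.90, 0.000). A1 meets LJ tangentially, so KJ is at right angles to LJ, so K = J + (0, -8.6) = (39.90, -8.600). Since KH ⟂ HN (tangency), |KN| = √(8.6² + 34.8²) = 35.85 regardless of where H sits on A1. So N lies on both circle(L, 61.26) and circle(K, 35.85); the below-LJ intersection is N = (42.24, -44.37). H is the foot of the tangent from N: H = (31.70, -11.20).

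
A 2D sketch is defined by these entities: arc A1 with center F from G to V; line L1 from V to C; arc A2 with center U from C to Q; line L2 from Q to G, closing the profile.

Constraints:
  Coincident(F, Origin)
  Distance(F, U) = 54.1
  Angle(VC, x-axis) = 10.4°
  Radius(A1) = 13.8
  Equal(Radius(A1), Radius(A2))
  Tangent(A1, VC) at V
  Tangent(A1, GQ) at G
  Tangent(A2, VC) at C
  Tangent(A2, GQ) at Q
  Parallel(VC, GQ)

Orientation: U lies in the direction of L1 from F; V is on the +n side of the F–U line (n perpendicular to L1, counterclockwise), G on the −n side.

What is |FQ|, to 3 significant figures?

55.8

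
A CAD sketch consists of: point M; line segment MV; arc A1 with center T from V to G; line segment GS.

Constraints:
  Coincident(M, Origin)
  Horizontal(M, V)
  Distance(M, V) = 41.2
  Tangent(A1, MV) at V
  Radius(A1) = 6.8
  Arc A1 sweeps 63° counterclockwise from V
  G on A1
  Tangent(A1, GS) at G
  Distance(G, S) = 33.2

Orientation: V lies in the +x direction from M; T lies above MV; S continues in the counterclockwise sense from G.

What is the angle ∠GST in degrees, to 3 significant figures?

11.6°

M is at the origin; M and V share the same y with |MV| = 41.2 and V on the +x side, so V = (41.2, 0.00). Since A1 is tangent to MV there, TV ⟂ MV, so T = V + (0, 6.8) = (41.2, 6.80). On A1, V sits at bearing -90° from T; a 63° counterclockwise sweep puts G at bearing -27°, so G = T + 6.8·(cos -27°, sin -27°) = (47.3, 3.71). Since A1 is tangent to GS there, TG ⟂ GS, so GS runs along (−sin -27°, cos -27°); with |GS| = 33.2, S = (62.3, 33.3). Then cos ∠GST = SG·ST / (|SG||ST|), giving 11.6°.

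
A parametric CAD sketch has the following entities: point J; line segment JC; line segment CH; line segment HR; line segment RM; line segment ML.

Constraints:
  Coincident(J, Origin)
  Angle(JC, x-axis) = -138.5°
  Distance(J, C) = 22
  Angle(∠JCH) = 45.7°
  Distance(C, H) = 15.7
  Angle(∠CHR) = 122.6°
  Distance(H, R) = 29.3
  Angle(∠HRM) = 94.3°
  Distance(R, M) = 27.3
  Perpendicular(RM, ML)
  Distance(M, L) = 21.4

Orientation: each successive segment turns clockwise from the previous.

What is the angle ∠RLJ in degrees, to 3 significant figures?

25.1°

J is at the origin; JC runs at -138.5° with length 22.0, so C = (-16.5, -14.6). ∠JCH = 45.7° gives CH at 87.2° from the x-axis; with |CH| = 15.7, H = (-15.7, 1.10). ∠CHR = 122.6° gives HR at 29.8° from the x-axis; with |HR| = 29.3, R = (9.72, 15.7). ∠HRM = 94.3° gives RM at -55.9° from the x-axis; with |RM| = 27.3, M = (25.0, -6.94). The perpendicularity gives ML at right angles to RM, so ML runs at -146°; with |ML| = 21.4, L = (7.30, -18.9). Then cos ∠RLJ = LR·LJ / (|LR||LJ|), giving 25.1°.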